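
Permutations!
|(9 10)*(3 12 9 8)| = |(3 12 9 10 8)| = 5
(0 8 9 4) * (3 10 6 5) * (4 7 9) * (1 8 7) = (0 7 9 1 8 4)(3 10 6 5) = [7, 8, 2, 10, 0, 3, 5, 9, 4, 1, 6]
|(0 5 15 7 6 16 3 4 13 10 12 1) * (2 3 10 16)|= 13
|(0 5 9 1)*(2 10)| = 4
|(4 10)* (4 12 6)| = |(4 10 12 6)| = 4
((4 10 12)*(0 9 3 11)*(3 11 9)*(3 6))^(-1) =((0 6 3 9 11)(4 10 12))^(-1) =(0 11 9 3 6)(4 12 10)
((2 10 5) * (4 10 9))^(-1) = ((2 9 4 10 5))^(-1) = (2 5 10 4 9)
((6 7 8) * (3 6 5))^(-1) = ((3 6 7 8 5))^(-1) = (3 5 8 7 6)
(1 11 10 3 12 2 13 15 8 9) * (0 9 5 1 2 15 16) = [9, 11, 13, 12, 4, 1, 6, 7, 5, 2, 3, 10, 15, 16, 14, 8, 0] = (0 9 2 13 16)(1 11 10 3 12 15 8 5)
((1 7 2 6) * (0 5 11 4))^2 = ((0 5 11 4)(1 7 2 6))^2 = (0 11)(1 2)(4 5)(6 7)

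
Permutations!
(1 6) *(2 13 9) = (1 6)(2 13 9) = [0, 6, 13, 3, 4, 5, 1, 7, 8, 2, 10, 11, 12, 9]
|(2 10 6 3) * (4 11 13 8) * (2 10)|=12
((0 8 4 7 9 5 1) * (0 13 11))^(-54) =(13) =((0 8 4 7 9 5 1 13 11))^(-54)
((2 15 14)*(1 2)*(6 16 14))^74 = ((1 2 15 6 16 14))^74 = (1 15 16)(2 6 14)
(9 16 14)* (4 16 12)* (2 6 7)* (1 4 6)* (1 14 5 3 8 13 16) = (1 4)(2 14 9 12 6 7)(3 8 13 16 5) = [0, 4, 14, 8, 1, 3, 7, 2, 13, 12, 10, 11, 6, 16, 9, 15, 5]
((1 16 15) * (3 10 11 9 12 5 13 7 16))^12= (1 3 10 11 9 12 5 13 7 16 15)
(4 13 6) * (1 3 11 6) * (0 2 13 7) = (0 2 13 1 3 11 6 4 7) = [2, 3, 13, 11, 7, 5, 4, 0, 8, 9, 10, 6, 12, 1]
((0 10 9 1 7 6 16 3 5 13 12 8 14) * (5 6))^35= (0 5)(1 8)(3 16 6)(7 14)(9 12)(10 13)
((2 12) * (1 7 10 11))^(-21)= (1 11 10 7)(2 12)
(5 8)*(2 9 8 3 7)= (2 9 8 5 3 7)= [0, 1, 9, 7, 4, 3, 6, 2, 5, 8]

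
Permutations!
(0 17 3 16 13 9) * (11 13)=(0 17 3 16 11 13 9)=[17, 1, 2, 16, 4, 5, 6, 7, 8, 0, 10, 13, 12, 9, 14, 15, 11, 3]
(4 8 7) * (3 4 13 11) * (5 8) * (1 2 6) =(1 2 6)(3 4 5 8 7 13 11) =[0, 2, 6, 4, 5, 8, 1, 13, 7, 9, 10, 3, 12, 11]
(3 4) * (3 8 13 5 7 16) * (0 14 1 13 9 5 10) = (0 14 1 13 10)(3 4 8 9 5 7 16) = [14, 13, 2, 4, 8, 7, 6, 16, 9, 5, 0, 11, 12, 10, 1, 15, 3]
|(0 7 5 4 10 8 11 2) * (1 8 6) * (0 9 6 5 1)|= |(0 7 1 8 11 2 9 6)(4 10 5)|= 24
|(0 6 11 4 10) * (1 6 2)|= 7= |(0 2 1 6 11 4 10)|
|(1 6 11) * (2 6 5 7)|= 6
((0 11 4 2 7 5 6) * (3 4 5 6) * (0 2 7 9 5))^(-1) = ((0 11)(2 9 5 3 4 7 6))^(-1) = (0 11)(2 6 7 4 3 5 9)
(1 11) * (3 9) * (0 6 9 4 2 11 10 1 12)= (0 6 9 3 4 2 11 12)(1 10)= [6, 10, 11, 4, 2, 5, 9, 7, 8, 3, 1, 12, 0]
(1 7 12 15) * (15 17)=[0, 7, 2, 3, 4, 5, 6, 12, 8, 9, 10, 11, 17, 13, 14, 1, 16, 15]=(1 7 12 17 15)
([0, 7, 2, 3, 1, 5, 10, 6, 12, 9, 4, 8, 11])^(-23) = [0, 6, 2, 3, 7, 5, 4, 10, 12, 9, 1, 8, 11]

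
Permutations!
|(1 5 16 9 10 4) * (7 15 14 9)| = 9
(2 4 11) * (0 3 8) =(0 3 8)(2 4 11) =[3, 1, 4, 8, 11, 5, 6, 7, 0, 9, 10, 2]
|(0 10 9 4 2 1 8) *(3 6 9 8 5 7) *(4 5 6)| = 24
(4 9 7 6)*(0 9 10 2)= (0 9 7 6 4 10 2)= [9, 1, 0, 3, 10, 5, 4, 6, 8, 7, 2]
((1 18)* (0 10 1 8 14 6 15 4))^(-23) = (0 8 4 18 15 1 6 10 14) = ((0 10 1 18 8 14 6 15 4))^(-23)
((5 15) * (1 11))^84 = ((1 11)(5 15))^84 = (15)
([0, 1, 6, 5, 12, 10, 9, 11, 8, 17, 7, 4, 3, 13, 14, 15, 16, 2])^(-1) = (2 17 9 6)(3 12 4 11 7 10 5)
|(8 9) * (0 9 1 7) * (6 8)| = |(0 9 6 8 1 7)| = 6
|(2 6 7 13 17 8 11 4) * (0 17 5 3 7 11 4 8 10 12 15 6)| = |(0 17 10 12 15 6 11 8 4 2)(3 7 13 5)| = 20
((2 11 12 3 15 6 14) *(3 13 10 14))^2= ((2 11 12 13 10 14)(3 15 6))^2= (2 12 10)(3 6 15)(11 13 14)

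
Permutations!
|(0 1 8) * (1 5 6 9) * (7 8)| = 7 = |(0 5 6 9 1 7 8)|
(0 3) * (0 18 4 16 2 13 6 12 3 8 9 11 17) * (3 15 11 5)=(0 8 9 5 3 18 4 16 2 13 6 12 15 11 17)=[8, 1, 13, 18, 16, 3, 12, 7, 9, 5, 10, 17, 15, 6, 14, 11, 2, 0, 4]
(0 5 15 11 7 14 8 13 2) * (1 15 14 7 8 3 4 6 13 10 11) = [5, 15, 0, 4, 6, 14, 13, 7, 10, 9, 11, 8, 12, 2, 3, 1] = (0 5 14 3 4 6 13 2)(1 15)(8 10 11)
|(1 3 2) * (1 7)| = |(1 3 2 7)| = 4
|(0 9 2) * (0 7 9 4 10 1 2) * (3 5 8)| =|(0 4 10 1 2 7 9)(3 5 8)| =21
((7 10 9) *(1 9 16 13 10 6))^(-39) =((1 9 7 6)(10 16 13))^(-39) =(16)(1 9 7 6)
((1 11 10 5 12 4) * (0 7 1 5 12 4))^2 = (0 1 10)(7 11 12)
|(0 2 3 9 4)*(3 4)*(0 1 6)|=10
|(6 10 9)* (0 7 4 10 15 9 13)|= 15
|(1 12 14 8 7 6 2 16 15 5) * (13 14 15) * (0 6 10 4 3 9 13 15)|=8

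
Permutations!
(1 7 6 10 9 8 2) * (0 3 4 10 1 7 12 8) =[3, 12, 7, 4, 10, 5, 1, 6, 2, 0, 9, 11, 8] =(0 3 4 10 9)(1 12 8 2 7 6)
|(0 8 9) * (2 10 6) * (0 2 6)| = |(0 8 9 2 10)| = 5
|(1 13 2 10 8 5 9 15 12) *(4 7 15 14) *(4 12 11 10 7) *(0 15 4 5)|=45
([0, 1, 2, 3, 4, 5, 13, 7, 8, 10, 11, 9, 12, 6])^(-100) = (13)(9 11 10)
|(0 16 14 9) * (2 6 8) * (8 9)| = 7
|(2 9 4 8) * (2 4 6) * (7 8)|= 3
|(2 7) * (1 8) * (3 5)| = |(1 8)(2 7)(3 5)| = 2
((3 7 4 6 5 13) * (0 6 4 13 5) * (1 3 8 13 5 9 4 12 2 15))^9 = (15)(0 6)(8 13)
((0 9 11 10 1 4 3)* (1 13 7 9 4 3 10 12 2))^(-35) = ((0 4 10 13 7 9 11 12 2 1 3))^(-35) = (0 1 12 9 13 4 3 2 11 7 10)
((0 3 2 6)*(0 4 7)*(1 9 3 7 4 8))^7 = ((0 7)(1 9 3 2 6 8))^7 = (0 7)(1 9 3 2 6 8)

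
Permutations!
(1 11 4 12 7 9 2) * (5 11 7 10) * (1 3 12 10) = (1 7 9 2 3 12)(4 10 5 11) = [0, 7, 3, 12, 10, 11, 6, 9, 8, 2, 5, 4, 1]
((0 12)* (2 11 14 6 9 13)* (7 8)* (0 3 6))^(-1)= (0 14 11 2 13 9 6 3 12)(7 8)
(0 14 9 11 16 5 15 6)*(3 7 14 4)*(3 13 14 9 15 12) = (0 4 13 14 15 6)(3 7 9 11 16 5 12) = [4, 1, 2, 7, 13, 12, 0, 9, 8, 11, 10, 16, 3, 14, 15, 6, 5]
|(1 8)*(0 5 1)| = |(0 5 1 8)| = 4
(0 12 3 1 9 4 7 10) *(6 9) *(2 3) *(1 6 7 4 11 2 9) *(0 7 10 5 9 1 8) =(0 12 1 10 7 5 9 11 2 3 6 8) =[12, 10, 3, 6, 4, 9, 8, 5, 0, 11, 7, 2, 1]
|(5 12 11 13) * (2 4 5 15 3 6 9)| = 10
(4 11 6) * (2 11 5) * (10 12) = (2 11 6 4 5)(10 12) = [0, 1, 11, 3, 5, 2, 4, 7, 8, 9, 12, 6, 10]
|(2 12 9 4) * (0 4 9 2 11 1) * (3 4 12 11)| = |(0 12 2 11 1)(3 4)| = 10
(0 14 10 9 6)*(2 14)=(0 2 14 10 9 6)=[2, 1, 14, 3, 4, 5, 0, 7, 8, 6, 9, 11, 12, 13, 10]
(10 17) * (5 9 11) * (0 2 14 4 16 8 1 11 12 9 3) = (0 2 14 4 16 8 1 11 5 3)(9 12)(10 17) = [2, 11, 14, 0, 16, 3, 6, 7, 1, 12, 17, 5, 9, 13, 4, 15, 8, 10]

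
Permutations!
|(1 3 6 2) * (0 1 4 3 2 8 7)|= 8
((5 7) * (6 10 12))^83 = ((5 7)(6 10 12))^83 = (5 7)(6 12 10)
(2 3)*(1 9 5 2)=[0, 9, 3, 1, 4, 2, 6, 7, 8, 5]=(1 9 5 2 3)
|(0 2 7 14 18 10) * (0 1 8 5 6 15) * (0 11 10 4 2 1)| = 40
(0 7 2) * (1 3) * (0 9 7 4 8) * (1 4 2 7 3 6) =[2, 6, 9, 4, 8, 5, 1, 7, 0, 3] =(0 2 9 3 4 8)(1 6)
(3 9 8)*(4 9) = (3 4 9 8) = [0, 1, 2, 4, 9, 5, 6, 7, 3, 8]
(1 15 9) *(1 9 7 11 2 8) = (1 15 7 11 2 8) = [0, 15, 8, 3, 4, 5, 6, 11, 1, 9, 10, 2, 12, 13, 14, 7]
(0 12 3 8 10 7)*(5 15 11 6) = [12, 1, 2, 8, 4, 15, 5, 0, 10, 9, 7, 6, 3, 13, 14, 11] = (0 12 3 8 10 7)(5 15 11 6)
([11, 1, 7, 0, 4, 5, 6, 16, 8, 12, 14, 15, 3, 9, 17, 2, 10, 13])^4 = [7, 1, 14, 2, 4, 5, 6, 17, 8, 11, 9, 16, 15, 0, 12, 10, 13, 3]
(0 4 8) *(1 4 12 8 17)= (0 12 8)(1 4 17)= [12, 4, 2, 3, 17, 5, 6, 7, 0, 9, 10, 11, 8, 13, 14, 15, 16, 1]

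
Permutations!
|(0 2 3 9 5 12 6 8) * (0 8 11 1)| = 9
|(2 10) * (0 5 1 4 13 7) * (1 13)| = |(0 5 13 7)(1 4)(2 10)| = 4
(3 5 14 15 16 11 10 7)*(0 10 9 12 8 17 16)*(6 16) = [10, 1, 2, 5, 4, 14, 16, 3, 17, 12, 7, 9, 8, 13, 15, 0, 11, 6] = (0 10 7 3 5 14 15)(6 16 11 9 12 8 17)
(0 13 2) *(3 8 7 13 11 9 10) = (0 11 9 10 3 8 7 13 2) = [11, 1, 0, 8, 4, 5, 6, 13, 7, 10, 3, 9, 12, 2]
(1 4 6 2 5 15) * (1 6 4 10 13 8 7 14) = (1 10 13 8 7 14)(2 5 15 6) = [0, 10, 5, 3, 4, 15, 2, 14, 7, 9, 13, 11, 12, 8, 1, 6]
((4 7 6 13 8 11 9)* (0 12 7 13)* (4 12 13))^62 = ((0 13 8 11 9 12 7 6))^62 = (0 7 9 8)(6 12 11 13)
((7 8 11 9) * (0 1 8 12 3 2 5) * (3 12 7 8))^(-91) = (12)(0 5 2 3 1)(8 9 11)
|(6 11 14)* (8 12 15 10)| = |(6 11 14)(8 12 15 10)| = 12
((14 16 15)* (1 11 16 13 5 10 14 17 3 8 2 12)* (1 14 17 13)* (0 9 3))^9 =(0 16 8 5 14)(1 9 15 2 10)(3 13 12 17 11)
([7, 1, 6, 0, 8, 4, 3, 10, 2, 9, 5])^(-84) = (0 2 5)(3 8 10)(4 7 6)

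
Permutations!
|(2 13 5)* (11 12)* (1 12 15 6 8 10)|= 21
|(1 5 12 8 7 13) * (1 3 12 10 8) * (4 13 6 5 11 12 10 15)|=9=|(1 11 12)(3 10 8 7 6 5 15 4 13)|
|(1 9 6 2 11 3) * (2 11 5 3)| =|(1 9 6 11 2 5 3)| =7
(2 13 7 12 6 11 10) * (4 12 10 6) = (2 13 7 10)(4 12)(6 11) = [0, 1, 13, 3, 12, 5, 11, 10, 8, 9, 2, 6, 4, 7]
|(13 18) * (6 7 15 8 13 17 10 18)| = |(6 7 15 8 13)(10 18 17)| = 15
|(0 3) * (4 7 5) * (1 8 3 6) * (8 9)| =6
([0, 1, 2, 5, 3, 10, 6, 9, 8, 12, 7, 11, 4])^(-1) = [0, 1, 2, 4, 12, 3, 6, 10, 8, 7, 5, 11, 9]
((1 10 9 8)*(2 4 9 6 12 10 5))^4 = (1 9 2)(4 5 8)(6 12 10)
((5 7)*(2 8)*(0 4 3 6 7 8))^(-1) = ((0 4 3 6 7 5 8 2))^(-1) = (0 2 8 5 7 6 3 4)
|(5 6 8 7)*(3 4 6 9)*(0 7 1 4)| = 20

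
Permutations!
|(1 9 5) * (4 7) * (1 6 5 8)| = 6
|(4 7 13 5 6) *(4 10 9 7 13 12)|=8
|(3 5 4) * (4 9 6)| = 5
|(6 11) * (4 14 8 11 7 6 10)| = |(4 14 8 11 10)(6 7)| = 10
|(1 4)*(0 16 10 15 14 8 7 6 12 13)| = 10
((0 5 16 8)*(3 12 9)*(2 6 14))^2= ((0 5 16 8)(2 6 14)(3 12 9))^2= (0 16)(2 14 6)(3 9 12)(5 8)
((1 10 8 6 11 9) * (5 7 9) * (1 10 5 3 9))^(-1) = (1 7 5)(3 11 6 8 10 9) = ((1 5 7)(3 9 10 8 6 11))^(-1)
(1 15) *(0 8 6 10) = [8, 15, 2, 3, 4, 5, 10, 7, 6, 9, 0, 11, 12, 13, 14, 1] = (0 8 6 10)(1 15)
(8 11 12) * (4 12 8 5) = (4 12 5)(8 11) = [0, 1, 2, 3, 12, 4, 6, 7, 11, 9, 10, 8, 5]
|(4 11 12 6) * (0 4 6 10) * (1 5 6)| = 15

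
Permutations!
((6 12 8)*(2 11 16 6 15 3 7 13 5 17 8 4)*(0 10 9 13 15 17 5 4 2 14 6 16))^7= ((0 10 9 13 4 14 6 12 2 11)(3 7 15)(8 17))^7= (0 12 4 10 2 14 9 11 6 13)(3 7 15)(8 17)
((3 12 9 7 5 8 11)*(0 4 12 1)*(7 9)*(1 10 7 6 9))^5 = (0 1 9 6 12 4)(3 11 8 5 7 10)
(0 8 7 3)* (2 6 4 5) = [8, 1, 6, 0, 5, 2, 4, 3, 7] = (0 8 7 3)(2 6 4 5)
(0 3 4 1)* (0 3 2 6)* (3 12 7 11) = (0 2 6)(1 12 7 11 3 4) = [2, 12, 6, 4, 1, 5, 0, 11, 8, 9, 10, 3, 7]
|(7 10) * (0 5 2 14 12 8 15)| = 14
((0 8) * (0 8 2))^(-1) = ((8)(0 2))^(-1) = (8)(0 2)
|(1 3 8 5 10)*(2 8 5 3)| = |(1 2 8 3 5 10)| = 6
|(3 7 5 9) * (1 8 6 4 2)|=20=|(1 8 6 4 2)(3 7 5 9)|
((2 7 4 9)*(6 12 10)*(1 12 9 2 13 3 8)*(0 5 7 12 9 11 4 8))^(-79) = (0 5 7 8 1 9 13 3)(2 4 11 6 10 12)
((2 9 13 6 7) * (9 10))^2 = ((2 10 9 13 6 7))^2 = (2 9 6)(7 10 13)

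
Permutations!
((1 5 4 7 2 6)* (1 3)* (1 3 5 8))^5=(1 8)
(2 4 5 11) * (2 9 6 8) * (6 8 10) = (2 4 5 11 9 8)(6 10) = [0, 1, 4, 3, 5, 11, 10, 7, 2, 8, 6, 9]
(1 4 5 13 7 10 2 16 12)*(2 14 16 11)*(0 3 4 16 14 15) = (0 3 4 5 13 7 10 15)(1 16 12)(2 11) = [3, 16, 11, 4, 5, 13, 6, 10, 8, 9, 15, 2, 1, 7, 14, 0, 12]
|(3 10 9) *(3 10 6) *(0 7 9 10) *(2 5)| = |(10)(0 7 9)(2 5)(3 6)| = 6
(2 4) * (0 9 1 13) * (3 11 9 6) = (0 6 3 11 9 1 13)(2 4) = [6, 13, 4, 11, 2, 5, 3, 7, 8, 1, 10, 9, 12, 0]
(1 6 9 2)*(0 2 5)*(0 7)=(0 2 1 6 9 5 7)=[2, 6, 1, 3, 4, 7, 9, 0, 8, 5]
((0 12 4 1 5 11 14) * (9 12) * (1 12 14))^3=((0 9 14)(1 5 11)(4 12))^3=(14)(4 12)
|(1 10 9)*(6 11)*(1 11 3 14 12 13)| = 9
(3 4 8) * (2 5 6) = (2 5 6)(3 4 8) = [0, 1, 5, 4, 8, 6, 2, 7, 3]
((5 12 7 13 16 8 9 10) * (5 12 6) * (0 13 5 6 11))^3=(0 8 12 11 16 10 5 13 9 7)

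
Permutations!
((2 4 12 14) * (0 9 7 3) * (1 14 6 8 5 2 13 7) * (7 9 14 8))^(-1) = (0 3 7 6 12 4 2 5 8 1 9 13 14)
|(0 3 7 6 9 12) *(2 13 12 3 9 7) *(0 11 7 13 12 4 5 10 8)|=13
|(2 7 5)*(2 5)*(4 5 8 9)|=4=|(2 7)(4 5 8 9)|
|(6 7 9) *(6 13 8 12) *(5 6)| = 7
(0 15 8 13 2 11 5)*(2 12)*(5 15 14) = (0 14 5)(2 11 15 8 13 12) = [14, 1, 11, 3, 4, 0, 6, 7, 13, 9, 10, 15, 2, 12, 5, 8]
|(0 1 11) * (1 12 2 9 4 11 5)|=|(0 12 2 9 4 11)(1 5)|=6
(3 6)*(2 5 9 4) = (2 5 9 4)(3 6) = [0, 1, 5, 6, 2, 9, 3, 7, 8, 4]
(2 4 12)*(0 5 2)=(0 5 2 4 12)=[5, 1, 4, 3, 12, 2, 6, 7, 8, 9, 10, 11, 0]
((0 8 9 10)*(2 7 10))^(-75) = (0 2)(7 8)(9 10)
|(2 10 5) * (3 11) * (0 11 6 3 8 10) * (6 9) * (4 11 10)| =|(0 10 5 2)(3 9 6)(4 11 8)| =12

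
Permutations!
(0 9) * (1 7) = (0 9)(1 7) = [9, 7, 2, 3, 4, 5, 6, 1, 8, 0]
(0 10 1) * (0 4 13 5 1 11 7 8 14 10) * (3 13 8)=(1 4 8 14 10 11 7 3 13 5)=[0, 4, 2, 13, 8, 1, 6, 3, 14, 9, 11, 7, 12, 5, 10]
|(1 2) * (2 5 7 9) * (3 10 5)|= |(1 3 10 5 7 9 2)|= 7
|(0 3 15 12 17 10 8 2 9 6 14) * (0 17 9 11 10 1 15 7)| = 84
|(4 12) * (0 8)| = |(0 8)(4 12)| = 2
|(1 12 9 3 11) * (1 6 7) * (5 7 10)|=9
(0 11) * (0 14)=(0 11 14)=[11, 1, 2, 3, 4, 5, 6, 7, 8, 9, 10, 14, 12, 13, 0]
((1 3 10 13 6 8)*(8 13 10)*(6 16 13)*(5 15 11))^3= (13 16)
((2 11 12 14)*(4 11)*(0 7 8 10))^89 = (0 7 8 10)(2 14 12 11 4)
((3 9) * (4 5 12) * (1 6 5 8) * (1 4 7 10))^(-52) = (1 5 7)(6 12 10)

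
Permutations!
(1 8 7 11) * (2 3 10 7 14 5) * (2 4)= [0, 8, 3, 10, 2, 4, 6, 11, 14, 9, 7, 1, 12, 13, 5]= (1 8 14 5 4 2 3 10 7 11)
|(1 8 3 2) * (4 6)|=4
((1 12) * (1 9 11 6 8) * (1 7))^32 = ((1 12 9 11 6 8 7))^32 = (1 6 12 8 9 7 11)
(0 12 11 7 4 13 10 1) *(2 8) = (0 12 11 7 4 13 10 1)(2 8) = [12, 0, 8, 3, 13, 5, 6, 4, 2, 9, 1, 7, 11, 10]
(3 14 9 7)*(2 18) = (2 18)(3 14 9 7) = [0, 1, 18, 14, 4, 5, 6, 3, 8, 7, 10, 11, 12, 13, 9, 15, 16, 17, 2]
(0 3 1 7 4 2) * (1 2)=(0 3 2)(1 7 4)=[3, 7, 0, 2, 1, 5, 6, 4]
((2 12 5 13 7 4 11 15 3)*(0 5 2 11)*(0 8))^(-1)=((0 5 13 7 4 8)(2 12)(3 11 15))^(-1)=(0 8 4 7 13 5)(2 12)(3 15 11)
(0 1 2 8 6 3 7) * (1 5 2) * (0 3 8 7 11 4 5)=[0, 1, 7, 11, 5, 2, 8, 3, 6, 9, 10, 4]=(2 7 3 11 4 5)(6 8)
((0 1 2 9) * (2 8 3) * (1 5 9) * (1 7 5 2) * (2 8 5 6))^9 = (0 1)(3 9)(5 8)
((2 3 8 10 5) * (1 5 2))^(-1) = ((1 5)(2 3 8 10))^(-1) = (1 5)(2 10 8 3)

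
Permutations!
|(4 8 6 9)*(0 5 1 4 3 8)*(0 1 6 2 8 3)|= 4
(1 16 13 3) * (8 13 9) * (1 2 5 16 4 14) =(1 4 14)(2 5 16 9 8 13 3) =[0, 4, 5, 2, 14, 16, 6, 7, 13, 8, 10, 11, 12, 3, 1, 15, 9]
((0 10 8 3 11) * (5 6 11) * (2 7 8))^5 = (0 3 10 5 2 6 7 11 8)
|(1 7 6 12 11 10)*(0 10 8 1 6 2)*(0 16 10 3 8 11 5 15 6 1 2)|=8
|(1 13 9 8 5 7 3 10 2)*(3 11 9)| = |(1 13 3 10 2)(5 7 11 9 8)| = 5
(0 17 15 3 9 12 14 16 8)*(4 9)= (0 17 15 3 4 9 12 14 16 8)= [17, 1, 2, 4, 9, 5, 6, 7, 0, 12, 10, 11, 14, 13, 16, 3, 8, 15]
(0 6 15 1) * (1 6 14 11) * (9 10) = [14, 0, 2, 3, 4, 5, 15, 7, 8, 10, 9, 1, 12, 13, 11, 6] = (0 14 11 1)(6 15)(9 10)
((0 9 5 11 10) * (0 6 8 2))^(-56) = ((0 9 5 11 10 6 8 2))^(-56) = (11)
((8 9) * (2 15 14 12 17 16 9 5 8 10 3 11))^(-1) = ((2 15 14 12 17 16 9 10 3 11)(5 8))^(-1) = (2 11 3 10 9 16 17 12 14 15)(5 8)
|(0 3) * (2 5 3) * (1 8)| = 4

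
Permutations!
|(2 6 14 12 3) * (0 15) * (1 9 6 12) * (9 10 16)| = |(0 15)(1 10 16 9 6 14)(2 12 3)| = 6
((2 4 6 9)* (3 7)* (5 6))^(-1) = (2 9 6 5 4)(3 7)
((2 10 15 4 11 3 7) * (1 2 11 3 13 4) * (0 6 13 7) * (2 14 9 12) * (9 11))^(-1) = (0 3 4 13 6)(1 15 10 2 12 9 7 11 14)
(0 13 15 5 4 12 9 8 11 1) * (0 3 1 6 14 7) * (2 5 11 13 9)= (0 9 8 13 15 11 6 14 7)(1 3)(2 5 4 12)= [9, 3, 5, 1, 12, 4, 14, 0, 13, 8, 10, 6, 2, 15, 7, 11]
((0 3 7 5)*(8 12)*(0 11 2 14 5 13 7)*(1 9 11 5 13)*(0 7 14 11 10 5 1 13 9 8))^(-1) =(0 12 8 1 5 10 9 14 13 7 3)(2 11)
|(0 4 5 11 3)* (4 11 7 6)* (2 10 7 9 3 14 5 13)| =6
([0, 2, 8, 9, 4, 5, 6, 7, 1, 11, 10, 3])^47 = (1 8 2)(3 11 9)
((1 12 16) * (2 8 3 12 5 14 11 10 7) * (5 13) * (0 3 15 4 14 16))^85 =((0 3 12)(1 13 5 16)(2 8 15 4 14 11 10 7))^85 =(0 3 12)(1 13 5 16)(2 11 15 7 14 8 10 4)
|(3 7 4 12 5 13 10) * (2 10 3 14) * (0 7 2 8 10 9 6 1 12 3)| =|(0 7 4 3 2 9 6 1 12 5 13)(8 10 14)| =33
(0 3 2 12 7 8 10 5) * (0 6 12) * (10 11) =(0 3 2)(5 6 12 7 8 11 10) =[3, 1, 0, 2, 4, 6, 12, 8, 11, 9, 5, 10, 7]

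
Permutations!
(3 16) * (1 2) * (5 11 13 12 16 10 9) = (1 2)(3 10 9 5 11 13 12 16) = [0, 2, 1, 10, 4, 11, 6, 7, 8, 5, 9, 13, 16, 12, 14, 15, 3]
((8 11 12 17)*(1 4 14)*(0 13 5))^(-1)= (0 5 13)(1 14 4)(8 17 12 11)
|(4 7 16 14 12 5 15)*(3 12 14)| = 7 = |(3 12 5 15 4 7 16)|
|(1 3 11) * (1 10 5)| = 5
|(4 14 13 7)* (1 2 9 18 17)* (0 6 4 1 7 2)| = |(0 6 4 14 13 2 9 18 17 7 1)| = 11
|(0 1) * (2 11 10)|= |(0 1)(2 11 10)|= 6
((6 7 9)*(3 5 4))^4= (3 5 4)(6 7 9)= ((3 5 4)(6 7 9))^4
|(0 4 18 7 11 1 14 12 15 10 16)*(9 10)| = 12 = |(0 4 18 7 11 1 14 12 15 9 10 16)|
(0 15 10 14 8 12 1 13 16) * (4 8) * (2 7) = (0 15 10 14 4 8 12 1 13 16)(2 7) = [15, 13, 7, 3, 8, 5, 6, 2, 12, 9, 14, 11, 1, 16, 4, 10, 0]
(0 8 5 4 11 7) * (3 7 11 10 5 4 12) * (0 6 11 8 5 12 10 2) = [5, 1, 0, 7, 2, 10, 11, 6, 4, 9, 12, 8, 3] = (0 5 10 12 3 7 6 11 8 4 2)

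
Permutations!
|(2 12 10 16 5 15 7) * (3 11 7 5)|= 14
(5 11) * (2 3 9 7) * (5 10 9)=(2 3 5 11 10 9 7)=[0, 1, 3, 5, 4, 11, 6, 2, 8, 7, 9, 10]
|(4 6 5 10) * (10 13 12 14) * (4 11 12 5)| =4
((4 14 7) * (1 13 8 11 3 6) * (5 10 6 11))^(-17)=(1 13 8 5 10 6)(3 11)(4 14 7)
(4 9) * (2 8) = (2 8)(4 9) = [0, 1, 8, 3, 9, 5, 6, 7, 2, 4]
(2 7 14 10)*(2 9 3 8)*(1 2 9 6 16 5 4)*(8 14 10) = (1 2 7 10 6 16 5 4)(3 14 8 9) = [0, 2, 7, 14, 1, 4, 16, 10, 9, 3, 6, 11, 12, 13, 8, 15, 5]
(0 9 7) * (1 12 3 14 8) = (0 9 7)(1 12 3 14 8) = [9, 12, 2, 14, 4, 5, 6, 0, 1, 7, 10, 11, 3, 13, 8]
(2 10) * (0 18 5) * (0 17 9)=(0 18 5 17 9)(2 10)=[18, 1, 10, 3, 4, 17, 6, 7, 8, 0, 2, 11, 12, 13, 14, 15, 16, 9, 5]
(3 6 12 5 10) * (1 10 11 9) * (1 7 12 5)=(1 10 3 6 5 11 9 7 12)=[0, 10, 2, 6, 4, 11, 5, 12, 8, 7, 3, 9, 1]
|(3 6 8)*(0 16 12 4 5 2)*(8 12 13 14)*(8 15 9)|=13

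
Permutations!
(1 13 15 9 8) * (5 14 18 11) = (1 13 15 9 8)(5 14 18 11) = [0, 13, 2, 3, 4, 14, 6, 7, 1, 8, 10, 5, 12, 15, 18, 9, 16, 17, 11]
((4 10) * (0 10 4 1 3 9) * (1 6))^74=(0 6 3)(1 9 10)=((0 10 6 1 3 9))^74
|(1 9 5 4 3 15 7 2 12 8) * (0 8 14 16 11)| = |(0 8 1 9 5 4 3 15 7 2 12 14 16 11)| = 14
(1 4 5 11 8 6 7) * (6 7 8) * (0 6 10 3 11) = (0 6 8 7 1 4 5)(3 11 10) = [6, 4, 2, 11, 5, 0, 8, 1, 7, 9, 3, 10]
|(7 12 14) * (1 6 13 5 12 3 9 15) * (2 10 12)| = |(1 6 13 5 2 10 12 14 7 3 9 15)| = 12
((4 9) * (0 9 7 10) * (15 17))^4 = (17)(0 10 7 4 9)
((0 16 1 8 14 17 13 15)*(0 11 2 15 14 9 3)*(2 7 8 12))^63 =(17)(0 8 15 1 3 7 2 16 9 11 12)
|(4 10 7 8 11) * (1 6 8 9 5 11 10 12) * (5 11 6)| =|(1 5 6 8 10 7 9 11 4 12)| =10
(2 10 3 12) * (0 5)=(0 5)(2 10 3 12)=[5, 1, 10, 12, 4, 0, 6, 7, 8, 9, 3, 11, 2]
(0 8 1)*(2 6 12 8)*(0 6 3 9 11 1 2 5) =(0 5)(1 6 12 8 2 3 9 11) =[5, 6, 3, 9, 4, 0, 12, 7, 2, 11, 10, 1, 8]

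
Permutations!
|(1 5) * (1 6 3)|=4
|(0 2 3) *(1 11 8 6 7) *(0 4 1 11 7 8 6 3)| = |(0 2)(1 7 11 6 8 3 4)| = 14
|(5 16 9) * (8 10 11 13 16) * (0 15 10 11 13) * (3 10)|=|(0 15 3 10 13 16 9 5 8 11)|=10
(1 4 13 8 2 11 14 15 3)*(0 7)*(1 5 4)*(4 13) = (0 7)(2 11 14 15 3 5 13 8) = [7, 1, 11, 5, 4, 13, 6, 0, 2, 9, 10, 14, 12, 8, 15, 3]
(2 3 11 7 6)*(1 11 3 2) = (1 11 7 6) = [0, 11, 2, 3, 4, 5, 1, 6, 8, 9, 10, 7]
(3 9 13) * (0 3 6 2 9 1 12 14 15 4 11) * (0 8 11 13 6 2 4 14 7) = [3, 12, 9, 1, 13, 5, 4, 0, 11, 6, 10, 8, 7, 2, 15, 14] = (0 3 1 12 7)(2 9 6 4 13)(8 11)(14 15)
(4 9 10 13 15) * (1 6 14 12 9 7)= (1 6 14 12 9 10 13 15 4 7)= [0, 6, 2, 3, 7, 5, 14, 1, 8, 10, 13, 11, 9, 15, 12, 4]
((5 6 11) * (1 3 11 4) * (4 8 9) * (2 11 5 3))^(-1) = (1 4 9 8 6 5 3 11 2)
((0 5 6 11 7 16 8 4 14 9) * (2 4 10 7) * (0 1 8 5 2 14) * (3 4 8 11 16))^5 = (0 3 10 2 4 7 8)(1 11 14 9)(5 16 6) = ((0 2 8 10 7 3 4)(1 11 14 9)(5 6 16))^5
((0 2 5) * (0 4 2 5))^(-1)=(0 2 4 5)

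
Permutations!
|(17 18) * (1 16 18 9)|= 5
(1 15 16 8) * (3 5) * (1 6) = (1 15 16 8 6)(3 5) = [0, 15, 2, 5, 4, 3, 1, 7, 6, 9, 10, 11, 12, 13, 14, 16, 8]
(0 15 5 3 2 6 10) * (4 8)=(0 15 5 3 2 6 10)(4 8)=[15, 1, 6, 2, 8, 3, 10, 7, 4, 9, 0, 11, 12, 13, 14, 5]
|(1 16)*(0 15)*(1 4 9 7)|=10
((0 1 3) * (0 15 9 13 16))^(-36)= (0 16 13 9 15 3 1)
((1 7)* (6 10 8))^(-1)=((1 7)(6 10 8))^(-1)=(1 7)(6 8 10)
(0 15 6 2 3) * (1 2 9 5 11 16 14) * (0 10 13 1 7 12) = [15, 2, 3, 10, 4, 11, 9, 12, 8, 5, 13, 16, 0, 1, 7, 6, 14] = (0 15 6 9 5 11 16 14 7 12)(1 2 3 10 13)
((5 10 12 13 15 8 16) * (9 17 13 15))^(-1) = (5 16 8 15 12 10)(9 13 17)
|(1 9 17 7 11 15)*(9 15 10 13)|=6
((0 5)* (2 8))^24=((0 5)(2 8))^24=(8)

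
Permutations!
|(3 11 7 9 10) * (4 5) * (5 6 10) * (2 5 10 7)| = |(2 5 4 6 7 9 10 3 11)| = 9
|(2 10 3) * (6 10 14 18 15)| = |(2 14 18 15 6 10 3)| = 7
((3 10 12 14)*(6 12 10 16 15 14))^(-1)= ((3 16 15 14)(6 12))^(-1)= (3 14 15 16)(6 12)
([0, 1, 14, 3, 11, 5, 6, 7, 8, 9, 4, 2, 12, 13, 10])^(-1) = [0, 1, 11, 3, 10, 5, 6, 7, 8, 9, 14, 4, 12, 13, 2]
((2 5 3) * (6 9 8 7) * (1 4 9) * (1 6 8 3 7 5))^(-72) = (1 3 4 2 9)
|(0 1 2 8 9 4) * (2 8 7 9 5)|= 8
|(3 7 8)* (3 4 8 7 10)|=|(3 10)(4 8)|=2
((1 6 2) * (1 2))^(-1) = ((1 6))^(-1) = (1 6)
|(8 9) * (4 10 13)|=|(4 10 13)(8 9)|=6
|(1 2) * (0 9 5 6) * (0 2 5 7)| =|(0 9 7)(1 5 6 2)| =12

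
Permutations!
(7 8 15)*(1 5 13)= (1 5 13)(7 8 15)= [0, 5, 2, 3, 4, 13, 6, 8, 15, 9, 10, 11, 12, 1, 14, 7]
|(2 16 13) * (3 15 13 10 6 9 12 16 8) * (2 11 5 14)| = 40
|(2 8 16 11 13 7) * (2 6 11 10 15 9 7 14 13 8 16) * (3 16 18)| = 22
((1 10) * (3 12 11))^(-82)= ((1 10)(3 12 11))^(-82)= (3 11 12)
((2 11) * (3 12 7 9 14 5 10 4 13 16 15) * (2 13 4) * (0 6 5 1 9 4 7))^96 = ((0 6 5 10 2 11 13 16 15 3 12)(1 9 14)(4 7))^96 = (0 15 11 5 12 16 2 6 3 13 10)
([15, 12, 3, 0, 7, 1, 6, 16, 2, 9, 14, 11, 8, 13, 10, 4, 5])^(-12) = (0 3 2 8 12 1 5 16 7 4 15)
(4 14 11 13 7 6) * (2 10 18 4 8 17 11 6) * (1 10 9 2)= (1 10 18 4 14 6 8 17 11 13 7)(2 9)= [0, 10, 9, 3, 14, 5, 8, 1, 17, 2, 18, 13, 12, 7, 6, 15, 16, 11, 4]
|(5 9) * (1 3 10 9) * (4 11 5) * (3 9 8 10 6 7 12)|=|(1 9 4 11 5)(3 6 7 12)(8 10)|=20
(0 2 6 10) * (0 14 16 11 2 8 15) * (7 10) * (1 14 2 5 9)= (0 8 15)(1 14 16 11 5 9)(2 6 7 10)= [8, 14, 6, 3, 4, 9, 7, 10, 15, 1, 2, 5, 12, 13, 16, 0, 11]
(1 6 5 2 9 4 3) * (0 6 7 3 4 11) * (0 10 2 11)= [6, 7, 9, 1, 4, 11, 5, 3, 8, 0, 2, 10]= (0 6 5 11 10 2 9)(1 7 3)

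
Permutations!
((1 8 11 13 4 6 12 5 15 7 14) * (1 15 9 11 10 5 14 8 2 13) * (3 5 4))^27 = ((1 2 13 3 5 9 11)(4 6 12 14 15 7 8 10))^27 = (1 11 9 5 3 13 2)(4 14 8 6 15 10 12 7)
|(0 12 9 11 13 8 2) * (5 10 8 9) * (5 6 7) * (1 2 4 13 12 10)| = |(0 10 8 4 13 9 11 12 6 7 5 1 2)| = 13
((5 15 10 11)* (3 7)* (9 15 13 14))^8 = (5 13 14 9 15 10 11)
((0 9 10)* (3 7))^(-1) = ((0 9 10)(3 7))^(-1) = (0 10 9)(3 7)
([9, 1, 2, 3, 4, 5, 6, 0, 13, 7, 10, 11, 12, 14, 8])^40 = (0 9 7)(8 13 14)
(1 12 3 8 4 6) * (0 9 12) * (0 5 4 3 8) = [9, 5, 2, 0, 6, 4, 1, 7, 3, 12, 10, 11, 8] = (0 9 12 8 3)(1 5 4 6)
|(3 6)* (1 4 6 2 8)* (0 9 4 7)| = |(0 9 4 6 3 2 8 1 7)| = 9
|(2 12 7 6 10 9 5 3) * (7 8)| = |(2 12 8 7 6 10 9 5 3)| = 9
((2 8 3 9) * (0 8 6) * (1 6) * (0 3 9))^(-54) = ((0 8 9 2 1 6 3))^(-54) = (0 9 1 3 8 2 6)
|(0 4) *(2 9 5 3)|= |(0 4)(2 9 5 3)|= 4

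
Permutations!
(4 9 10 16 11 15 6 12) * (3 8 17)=(3 8 17)(4 9 10 16 11 15 6 12)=[0, 1, 2, 8, 9, 5, 12, 7, 17, 10, 16, 15, 4, 13, 14, 6, 11, 3]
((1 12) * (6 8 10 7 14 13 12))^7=(1 12 13 14 7 10 8 6)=((1 6 8 10 7 14 13 12))^7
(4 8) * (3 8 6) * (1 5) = (1 5)(3 8 4 6) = [0, 5, 2, 8, 6, 1, 3, 7, 4]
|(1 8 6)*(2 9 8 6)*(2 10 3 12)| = 6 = |(1 6)(2 9 8 10 3 12)|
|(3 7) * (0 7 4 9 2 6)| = 7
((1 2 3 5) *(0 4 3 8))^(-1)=((0 4 3 5 1 2 8))^(-1)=(0 8 2 1 5 3 4)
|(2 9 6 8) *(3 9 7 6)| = |(2 7 6 8)(3 9)| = 4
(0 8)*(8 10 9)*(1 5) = (0 10 9 8)(1 5) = [10, 5, 2, 3, 4, 1, 6, 7, 0, 8, 9]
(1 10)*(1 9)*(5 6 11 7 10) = (1 5 6 11 7 10 9) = [0, 5, 2, 3, 4, 6, 11, 10, 8, 1, 9, 7]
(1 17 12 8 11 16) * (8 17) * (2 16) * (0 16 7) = (0 16 1 8 11 2 7)(12 17) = [16, 8, 7, 3, 4, 5, 6, 0, 11, 9, 10, 2, 17, 13, 14, 15, 1, 12]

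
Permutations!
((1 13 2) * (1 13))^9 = (2 13)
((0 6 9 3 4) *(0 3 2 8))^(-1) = (0 8 2 9 6)(3 4)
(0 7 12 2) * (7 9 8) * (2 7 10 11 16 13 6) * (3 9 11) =(0 11 16 13 6 2)(3 9 8 10)(7 12) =[11, 1, 0, 9, 4, 5, 2, 12, 10, 8, 3, 16, 7, 6, 14, 15, 13]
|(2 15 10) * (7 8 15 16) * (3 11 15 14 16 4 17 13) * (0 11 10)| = 12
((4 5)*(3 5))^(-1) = (3 4 5)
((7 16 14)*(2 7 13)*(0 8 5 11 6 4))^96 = (2 7 16 14 13)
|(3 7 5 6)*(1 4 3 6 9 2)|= 7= |(1 4 3 7 5 9 2)|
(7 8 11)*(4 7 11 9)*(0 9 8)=(11)(0 9 4 7)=[9, 1, 2, 3, 7, 5, 6, 0, 8, 4, 10, 11]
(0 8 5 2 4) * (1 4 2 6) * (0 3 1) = (0 8 5 6)(1 4 3) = [8, 4, 2, 1, 3, 6, 0, 7, 5]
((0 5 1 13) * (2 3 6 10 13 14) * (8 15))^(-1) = ((0 5 1 14 2 3 6 10 13)(8 15))^(-1) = (0 13 10 6 3 2 14 1 5)(8 15)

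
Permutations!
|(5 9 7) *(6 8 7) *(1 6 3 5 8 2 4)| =|(1 6 2 4)(3 5 9)(7 8)| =12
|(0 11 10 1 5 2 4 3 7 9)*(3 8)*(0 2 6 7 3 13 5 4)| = |(0 11 10 1 4 8 13 5 6 7 9 2)| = 12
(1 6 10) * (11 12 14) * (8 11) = (1 6 10)(8 11 12 14) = [0, 6, 2, 3, 4, 5, 10, 7, 11, 9, 1, 12, 14, 13, 8]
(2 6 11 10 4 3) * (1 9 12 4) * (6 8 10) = (1 9 12 4 3 2 8 10)(6 11) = [0, 9, 8, 2, 3, 5, 11, 7, 10, 12, 1, 6, 4]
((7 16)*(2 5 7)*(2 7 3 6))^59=((2 5 3 6)(7 16))^59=(2 6 3 5)(7 16)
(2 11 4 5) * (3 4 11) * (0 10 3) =(11)(0 10 3 4 5 2) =[10, 1, 0, 4, 5, 2, 6, 7, 8, 9, 3, 11]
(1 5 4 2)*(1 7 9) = [0, 5, 7, 3, 2, 4, 6, 9, 8, 1] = (1 5 4 2 7 9)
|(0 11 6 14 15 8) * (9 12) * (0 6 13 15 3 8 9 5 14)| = |(0 11 13 15 9 12 5 14 3 8 6)| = 11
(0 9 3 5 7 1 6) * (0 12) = (0 9 3 5 7 1 6 12) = [9, 6, 2, 5, 4, 7, 12, 1, 8, 3, 10, 11, 0]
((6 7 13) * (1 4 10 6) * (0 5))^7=(0 5)(1 4 10 6 7 13)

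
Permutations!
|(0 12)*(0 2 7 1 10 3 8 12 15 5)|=21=|(0 15 5)(1 10 3 8 12 2 7)|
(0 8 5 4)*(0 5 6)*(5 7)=(0 8 6)(4 7 5)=[8, 1, 2, 3, 7, 4, 0, 5, 6]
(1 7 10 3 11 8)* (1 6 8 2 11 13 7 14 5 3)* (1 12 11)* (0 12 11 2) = (0 12 2 1 14 5 3 13 7 10 11)(6 8) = [12, 14, 1, 13, 4, 3, 8, 10, 6, 9, 11, 0, 2, 7, 5]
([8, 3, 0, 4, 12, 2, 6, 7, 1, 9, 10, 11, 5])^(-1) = (0 2 5 12 4 3 1 8)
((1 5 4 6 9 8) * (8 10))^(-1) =(1 8 10 9 6 4 5)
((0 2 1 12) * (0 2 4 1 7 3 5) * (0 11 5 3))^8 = (0 1 2)(4 12 7)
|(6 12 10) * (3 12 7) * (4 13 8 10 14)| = |(3 12 14 4 13 8 10 6 7)| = 9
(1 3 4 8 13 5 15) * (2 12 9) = (1 3 4 8 13 5 15)(2 12 9) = [0, 3, 12, 4, 8, 15, 6, 7, 13, 2, 10, 11, 9, 5, 14, 1]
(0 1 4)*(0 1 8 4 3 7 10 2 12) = (0 8 4 1 3 7 10 2 12) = [8, 3, 12, 7, 1, 5, 6, 10, 4, 9, 2, 11, 0]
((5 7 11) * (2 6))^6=(11)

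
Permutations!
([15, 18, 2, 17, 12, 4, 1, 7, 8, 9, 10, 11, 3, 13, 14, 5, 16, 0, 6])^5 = [3, 6, 2, 4, 15, 0, 18, 7, 8, 9, 10, 11, 5, 13, 14, 17, 16, 12, 1]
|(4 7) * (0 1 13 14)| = 4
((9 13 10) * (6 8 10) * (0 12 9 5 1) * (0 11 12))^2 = ((1 11 12 9 13 6 8 10 5))^2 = (1 12 13 8 5 11 9 6 10)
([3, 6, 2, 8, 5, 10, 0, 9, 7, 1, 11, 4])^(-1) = [6, 9, 2, 0, 11, 4, 1, 8, 3, 7, 5, 10]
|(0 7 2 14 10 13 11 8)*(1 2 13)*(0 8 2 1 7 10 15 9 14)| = |(0 10 7 13 11 2)(9 14 15)| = 6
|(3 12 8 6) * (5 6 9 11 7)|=8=|(3 12 8 9 11 7 5 6)|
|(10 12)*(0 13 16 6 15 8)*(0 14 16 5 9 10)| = |(0 13 5 9 10 12)(6 15 8 14 16)| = 30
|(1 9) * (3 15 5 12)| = 4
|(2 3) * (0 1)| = 2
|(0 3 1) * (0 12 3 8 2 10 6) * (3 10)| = 8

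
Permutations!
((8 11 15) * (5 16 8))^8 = (5 11 16 15 8)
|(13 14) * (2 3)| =|(2 3)(13 14)| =2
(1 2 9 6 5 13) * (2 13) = (1 13)(2 9 6 5) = [0, 13, 9, 3, 4, 2, 5, 7, 8, 6, 10, 11, 12, 1]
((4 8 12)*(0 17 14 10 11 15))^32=((0 17 14 10 11 15)(4 8 12))^32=(0 14 11)(4 12 8)(10 15 17)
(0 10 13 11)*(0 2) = (0 10 13 11 2) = [10, 1, 0, 3, 4, 5, 6, 7, 8, 9, 13, 2, 12, 11]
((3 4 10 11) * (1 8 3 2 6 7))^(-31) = (1 11 8 2 3 6 4 7 10)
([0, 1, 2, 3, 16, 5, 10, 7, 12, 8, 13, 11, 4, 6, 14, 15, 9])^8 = [0, 1, 2, 3, 8, 5, 13, 7, 16, 4, 6, 11, 9, 10, 14, 15, 12]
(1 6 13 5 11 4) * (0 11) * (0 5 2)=[11, 6, 0, 3, 1, 5, 13, 7, 8, 9, 10, 4, 12, 2]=(0 11 4 1 6 13 2)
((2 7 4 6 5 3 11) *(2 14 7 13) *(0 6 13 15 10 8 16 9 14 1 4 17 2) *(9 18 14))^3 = ((0 6 5 3 11 1 4 13)(2 15 10 8 16 18 14 7 17))^3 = (0 3 4 6 11 13 5 1)(2 8 14)(7 15 16)(10 18 17)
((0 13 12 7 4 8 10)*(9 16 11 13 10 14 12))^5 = ((0 10)(4 8 14 12 7)(9 16 11 13))^5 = (0 10)(9 16 11 13)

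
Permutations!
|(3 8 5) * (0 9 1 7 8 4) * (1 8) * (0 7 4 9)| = 12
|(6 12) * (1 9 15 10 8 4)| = 6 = |(1 9 15 10 8 4)(6 12)|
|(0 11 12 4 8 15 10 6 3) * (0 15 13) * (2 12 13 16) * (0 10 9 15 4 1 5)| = 26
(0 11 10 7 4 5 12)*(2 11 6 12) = [6, 1, 11, 3, 5, 2, 12, 4, 8, 9, 7, 10, 0] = (0 6 12)(2 11 10 7 4 5)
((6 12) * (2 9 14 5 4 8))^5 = ((2 9 14 5 4 8)(6 12))^5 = (2 8 4 5 14 9)(6 12)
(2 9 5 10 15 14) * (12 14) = [0, 1, 9, 3, 4, 10, 6, 7, 8, 5, 15, 11, 14, 13, 2, 12] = (2 9 5 10 15 12 14)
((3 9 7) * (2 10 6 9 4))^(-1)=((2 10 6 9 7 3 4))^(-1)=(2 4 3 7 9 6 10)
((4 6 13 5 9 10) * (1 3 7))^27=((1 3 7)(4 6 13 5 9 10))^27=(4 5)(6 9)(10 13)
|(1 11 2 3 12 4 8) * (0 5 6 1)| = |(0 5 6 1 11 2 3 12 4 8)| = 10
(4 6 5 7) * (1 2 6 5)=(1 2 6)(4 5 7)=[0, 2, 6, 3, 5, 7, 1, 4]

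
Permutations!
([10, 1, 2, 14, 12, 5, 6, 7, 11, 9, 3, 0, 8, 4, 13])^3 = (0 14 12)(3 4 11)(8 10 13)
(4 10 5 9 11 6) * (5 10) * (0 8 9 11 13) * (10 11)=(0 8 9 13)(4 5 10 11 6)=[8, 1, 2, 3, 5, 10, 4, 7, 9, 13, 11, 6, 12, 0]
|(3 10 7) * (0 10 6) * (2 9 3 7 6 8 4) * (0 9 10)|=7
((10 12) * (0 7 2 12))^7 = (0 2 10 7 12)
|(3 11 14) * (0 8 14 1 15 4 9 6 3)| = |(0 8 14)(1 15 4 9 6 3 11)| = 21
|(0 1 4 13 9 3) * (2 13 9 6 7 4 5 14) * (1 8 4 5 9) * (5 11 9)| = |(0 8 4 1 5 14 2 13 6 7 11 9 3)| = 13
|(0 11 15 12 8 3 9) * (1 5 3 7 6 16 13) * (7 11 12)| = 13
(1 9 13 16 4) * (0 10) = (0 10)(1 9 13 16 4) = [10, 9, 2, 3, 1, 5, 6, 7, 8, 13, 0, 11, 12, 16, 14, 15, 4]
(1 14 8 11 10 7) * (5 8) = [0, 14, 2, 3, 4, 8, 6, 1, 11, 9, 7, 10, 12, 13, 5] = (1 14 5 8 11 10 7)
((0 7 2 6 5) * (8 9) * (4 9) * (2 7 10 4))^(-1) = ((0 10 4 9 8 2 6 5))^(-1) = (0 5 6 2 8 9 4 10)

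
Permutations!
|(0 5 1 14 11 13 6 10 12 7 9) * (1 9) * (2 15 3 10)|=|(0 5 9)(1 14 11 13 6 2 15 3 10 12 7)|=33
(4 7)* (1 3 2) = [0, 3, 1, 2, 7, 5, 6, 4] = (1 3 2)(4 7)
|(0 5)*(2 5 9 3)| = 5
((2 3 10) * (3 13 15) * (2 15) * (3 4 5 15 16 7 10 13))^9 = ((2 3 13)(4 5 15)(7 10 16))^9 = (16)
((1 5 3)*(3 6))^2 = (1 6)(3 5)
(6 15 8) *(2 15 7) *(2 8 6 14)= (2 15 6 7 8 14)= [0, 1, 15, 3, 4, 5, 7, 8, 14, 9, 10, 11, 12, 13, 2, 6]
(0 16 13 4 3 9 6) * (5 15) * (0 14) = [16, 1, 2, 9, 3, 15, 14, 7, 8, 6, 10, 11, 12, 4, 0, 5, 13] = (0 16 13 4 3 9 6 14)(5 15)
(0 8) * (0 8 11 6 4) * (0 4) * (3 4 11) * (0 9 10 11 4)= [3, 1, 2, 0, 4, 5, 9, 7, 8, 10, 11, 6]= (0 3)(6 9 10 11)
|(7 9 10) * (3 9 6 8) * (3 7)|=|(3 9 10)(6 8 7)|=3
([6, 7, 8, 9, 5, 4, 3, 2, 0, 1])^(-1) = (0 8 2 7 1 9 3 6)(4 5)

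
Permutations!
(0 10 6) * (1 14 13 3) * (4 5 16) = [10, 14, 2, 1, 5, 16, 0, 7, 8, 9, 6, 11, 12, 3, 13, 15, 4] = (0 10 6)(1 14 13 3)(4 5 16)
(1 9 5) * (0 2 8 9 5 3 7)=(0 2 8 9 3 7)(1 5)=[2, 5, 8, 7, 4, 1, 6, 0, 9, 3]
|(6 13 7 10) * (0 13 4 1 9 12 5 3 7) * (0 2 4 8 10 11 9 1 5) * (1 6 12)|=14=|(0 13 2 4 5 3 7 11 9 1 6 8 10 12)|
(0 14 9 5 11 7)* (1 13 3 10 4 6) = (0 14 9 5 11 7)(1 13 3 10 4 6) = [14, 13, 2, 10, 6, 11, 1, 0, 8, 5, 4, 7, 12, 3, 9]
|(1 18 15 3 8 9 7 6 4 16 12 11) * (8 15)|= |(1 18 8 9 7 6 4 16 12 11)(3 15)|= 10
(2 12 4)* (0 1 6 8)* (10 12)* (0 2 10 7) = (0 1 6 8 2 7)(4 10 12) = [1, 6, 7, 3, 10, 5, 8, 0, 2, 9, 12, 11, 4]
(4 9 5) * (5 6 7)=[0, 1, 2, 3, 9, 4, 7, 5, 8, 6]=(4 9 6 7 5)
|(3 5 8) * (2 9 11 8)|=|(2 9 11 8 3 5)|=6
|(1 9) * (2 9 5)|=4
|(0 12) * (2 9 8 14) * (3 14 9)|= 6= |(0 12)(2 3 14)(8 9)|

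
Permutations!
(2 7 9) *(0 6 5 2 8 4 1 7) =(0 6 5 2)(1 7 9 8 4) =[6, 7, 0, 3, 1, 2, 5, 9, 4, 8]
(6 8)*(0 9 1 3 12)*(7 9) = [7, 3, 2, 12, 4, 5, 8, 9, 6, 1, 10, 11, 0] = (0 7 9 1 3 12)(6 8)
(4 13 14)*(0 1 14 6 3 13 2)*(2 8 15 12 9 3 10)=(0 1 14 4 8 15 12 9 3 13 6 10 2)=[1, 14, 0, 13, 8, 5, 10, 7, 15, 3, 2, 11, 9, 6, 4, 12]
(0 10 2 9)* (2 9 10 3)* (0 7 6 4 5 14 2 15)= (0 3 15)(2 10 9 7 6 4 5 14)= [3, 1, 10, 15, 5, 14, 4, 6, 8, 7, 9, 11, 12, 13, 2, 0]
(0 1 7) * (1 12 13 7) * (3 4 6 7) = [12, 1, 2, 4, 6, 5, 7, 0, 8, 9, 10, 11, 13, 3] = (0 12 13 3 4 6 7)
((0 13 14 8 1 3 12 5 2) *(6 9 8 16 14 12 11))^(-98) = ((0 13 12 5 2)(1 3 11 6 9 8)(14 16))^(-98) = (16)(0 12 2 13 5)(1 9 11)(3 8 6)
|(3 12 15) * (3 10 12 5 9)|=3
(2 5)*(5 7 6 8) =[0, 1, 7, 3, 4, 2, 8, 6, 5] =(2 7 6 8 5)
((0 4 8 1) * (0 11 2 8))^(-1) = (0 4)(1 8 2 11) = ((0 4)(1 11 2 8))^(-1)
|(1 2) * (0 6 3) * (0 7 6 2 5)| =|(0 2 1 5)(3 7 6)| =12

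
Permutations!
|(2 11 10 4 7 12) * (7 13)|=7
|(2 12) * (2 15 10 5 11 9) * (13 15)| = |(2 12 13 15 10 5 11 9)| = 8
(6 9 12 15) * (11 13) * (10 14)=(6 9 12 15)(10 14)(11 13)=[0, 1, 2, 3, 4, 5, 9, 7, 8, 12, 14, 13, 15, 11, 10, 6]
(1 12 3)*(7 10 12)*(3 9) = (1 7 10 12 9 3) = [0, 7, 2, 1, 4, 5, 6, 10, 8, 3, 12, 11, 9]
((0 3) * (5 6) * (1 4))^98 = (6)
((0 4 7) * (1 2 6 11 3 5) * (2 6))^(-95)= (11)(0 4 7)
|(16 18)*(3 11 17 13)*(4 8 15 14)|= 4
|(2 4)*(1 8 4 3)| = |(1 8 4 2 3)| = 5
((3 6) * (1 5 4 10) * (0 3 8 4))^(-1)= (0 5 1 10 4 8 6 3)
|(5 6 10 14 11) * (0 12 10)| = 7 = |(0 12 10 14 11 5 6)|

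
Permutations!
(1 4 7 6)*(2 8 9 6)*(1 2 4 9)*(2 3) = (1 9 6 3 2 8)(4 7) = [0, 9, 8, 2, 7, 5, 3, 4, 1, 6]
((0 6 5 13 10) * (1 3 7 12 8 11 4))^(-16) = ((0 6 5 13 10)(1 3 7 12 8 11 4))^(-16) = (0 10 13 5 6)(1 11 12 3 4 8 7)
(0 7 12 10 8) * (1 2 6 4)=(0 7 12 10 8)(1 2 6 4)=[7, 2, 6, 3, 1, 5, 4, 12, 0, 9, 8, 11, 10]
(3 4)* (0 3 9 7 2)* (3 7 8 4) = (0 7 2)(4 9 8) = [7, 1, 0, 3, 9, 5, 6, 2, 4, 8]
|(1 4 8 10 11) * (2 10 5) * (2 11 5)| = |(1 4 8 2 10 5 11)| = 7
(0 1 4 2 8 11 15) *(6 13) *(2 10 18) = [1, 4, 8, 3, 10, 5, 13, 7, 11, 9, 18, 15, 12, 6, 14, 0, 16, 17, 2] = (0 1 4 10 18 2 8 11 15)(6 13)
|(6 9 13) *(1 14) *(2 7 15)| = |(1 14)(2 7 15)(6 9 13)| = 6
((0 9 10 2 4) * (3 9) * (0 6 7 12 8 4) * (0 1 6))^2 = ((0 3 9 10 2 1 6 7 12 8 4))^2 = (0 9 2 6 12 4 3 10 1 7 8)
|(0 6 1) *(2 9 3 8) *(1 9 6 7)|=|(0 7 1)(2 6 9 3 8)|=15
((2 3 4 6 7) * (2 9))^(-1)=(2 9 7 6 4 3)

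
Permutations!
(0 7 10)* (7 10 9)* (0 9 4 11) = (0 10 9 7 4 11) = [10, 1, 2, 3, 11, 5, 6, 4, 8, 7, 9, 0]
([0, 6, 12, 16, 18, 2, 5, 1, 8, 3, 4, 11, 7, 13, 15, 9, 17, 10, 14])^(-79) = (1 7 12 2 5 6)(3 17 4 14 9 16 10 18 15)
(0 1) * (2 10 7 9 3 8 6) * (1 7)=(0 7 9 3 8 6 2 10 1)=[7, 0, 10, 8, 4, 5, 2, 9, 6, 3, 1]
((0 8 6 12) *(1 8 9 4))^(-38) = ((0 9 4 1 8 6 12))^(-38) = (0 8 9 6 4 12 1)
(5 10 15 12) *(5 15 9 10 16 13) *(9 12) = (5 16 13)(9 10 12 15) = [0, 1, 2, 3, 4, 16, 6, 7, 8, 10, 12, 11, 15, 5, 14, 9, 13]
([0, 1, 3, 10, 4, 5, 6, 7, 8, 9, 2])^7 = (2 3 10)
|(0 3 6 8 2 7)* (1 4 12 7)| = |(0 3 6 8 2 1 4 12 7)| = 9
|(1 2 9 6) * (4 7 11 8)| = |(1 2 9 6)(4 7 11 8)| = 4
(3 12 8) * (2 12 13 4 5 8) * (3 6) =(2 12)(3 13 4 5 8 6) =[0, 1, 12, 13, 5, 8, 3, 7, 6, 9, 10, 11, 2, 4]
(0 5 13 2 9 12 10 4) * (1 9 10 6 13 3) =(0 5 3 1 9 12 6 13 2 10 4) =[5, 9, 10, 1, 0, 3, 13, 7, 8, 12, 4, 11, 6, 2]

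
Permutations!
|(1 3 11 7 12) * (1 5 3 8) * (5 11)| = 6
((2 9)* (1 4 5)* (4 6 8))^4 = (9)(1 5 4 8 6)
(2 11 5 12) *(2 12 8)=(12)(2 11 5 8)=[0, 1, 11, 3, 4, 8, 6, 7, 2, 9, 10, 5, 12]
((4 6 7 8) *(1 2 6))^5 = ((1 2 6 7 8 4))^5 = (1 4 8 7 6 2)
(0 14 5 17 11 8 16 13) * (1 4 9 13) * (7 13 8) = (0 14 5 17 11 7 13)(1 4 9 8 16) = [14, 4, 2, 3, 9, 17, 6, 13, 16, 8, 10, 7, 12, 0, 5, 15, 1, 11]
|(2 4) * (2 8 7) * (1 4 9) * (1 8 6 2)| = |(1 4 6 2 9 8 7)| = 7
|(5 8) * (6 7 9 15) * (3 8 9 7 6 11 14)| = |(3 8 5 9 15 11 14)| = 7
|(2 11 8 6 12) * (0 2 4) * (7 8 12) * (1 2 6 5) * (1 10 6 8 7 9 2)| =|(0 8 5 10 6 9 2 11 12 4)| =10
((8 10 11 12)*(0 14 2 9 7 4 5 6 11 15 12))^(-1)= ((0 14 2 9 7 4 5 6 11)(8 10 15 12))^(-1)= (0 11 6 5 4 7 9 2 14)(8 12 15 10)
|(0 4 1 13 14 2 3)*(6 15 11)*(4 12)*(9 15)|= |(0 12 4 1 13 14 2 3)(6 9 15 11)|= 8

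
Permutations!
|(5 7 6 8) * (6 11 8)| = |(5 7 11 8)| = 4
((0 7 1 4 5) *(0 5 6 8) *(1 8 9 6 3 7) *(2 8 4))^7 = (0 8 2 1)(3 7 4)(6 9)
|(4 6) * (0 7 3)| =6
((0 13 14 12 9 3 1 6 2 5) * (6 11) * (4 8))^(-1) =((0 13 14 12 9 3 1 11 6 2 5)(4 8))^(-1) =(0 5 2 6 11 1 3 9 12 14 13)(4 8)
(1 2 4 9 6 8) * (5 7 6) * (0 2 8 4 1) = (0 2 1 8)(4 9 5 7 6) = [2, 8, 1, 3, 9, 7, 4, 6, 0, 5]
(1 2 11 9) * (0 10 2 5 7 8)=(0 10 2 11 9 1 5 7 8)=[10, 5, 11, 3, 4, 7, 6, 8, 0, 1, 2, 9]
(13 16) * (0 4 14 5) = [4, 1, 2, 3, 14, 0, 6, 7, 8, 9, 10, 11, 12, 16, 5, 15, 13] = (0 4 14 5)(13 16)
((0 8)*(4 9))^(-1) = (0 8)(4 9)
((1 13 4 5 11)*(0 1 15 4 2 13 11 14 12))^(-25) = ((0 1 11 15 4 5 14 12)(2 13))^(-25) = (0 12 14 5 4 15 11 1)(2 13)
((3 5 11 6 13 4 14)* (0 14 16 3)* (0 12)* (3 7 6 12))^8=(0 3 11)(4 6 16 13 7)(5 12 14)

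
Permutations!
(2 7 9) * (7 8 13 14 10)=(2 8 13 14 10 7 9)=[0, 1, 8, 3, 4, 5, 6, 9, 13, 2, 7, 11, 12, 14, 10]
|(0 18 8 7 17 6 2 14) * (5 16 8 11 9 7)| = 9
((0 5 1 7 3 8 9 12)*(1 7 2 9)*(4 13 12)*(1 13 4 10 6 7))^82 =((0 5 1 2 9 10 6 7 3 8 13 12))^82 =(0 13 3 6 9 1)(2 5 12 8 7 10)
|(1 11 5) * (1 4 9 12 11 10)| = 10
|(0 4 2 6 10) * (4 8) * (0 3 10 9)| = 6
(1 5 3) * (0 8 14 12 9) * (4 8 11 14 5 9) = (0 11 14 12 4 8 5 3 1 9) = [11, 9, 2, 1, 8, 3, 6, 7, 5, 0, 10, 14, 4, 13, 12]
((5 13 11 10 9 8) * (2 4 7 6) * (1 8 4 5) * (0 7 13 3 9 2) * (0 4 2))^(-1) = (0 10 11 13 4 6 7)(1 8)(2 9 3 5)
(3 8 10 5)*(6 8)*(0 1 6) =(0 1 6 8 10 5 3) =[1, 6, 2, 0, 4, 3, 8, 7, 10, 9, 5]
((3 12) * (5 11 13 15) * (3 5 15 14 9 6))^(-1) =(15)(3 6 9 14 13 11 5 12) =((15)(3 12 5 11 13 14 9 6))^(-1)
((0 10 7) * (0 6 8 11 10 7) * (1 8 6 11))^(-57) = ((0 7 11 10)(1 8))^(-57) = (0 10 11 7)(1 8)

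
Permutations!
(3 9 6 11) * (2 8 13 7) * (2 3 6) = (2 8 13 7 3 9)(6 11) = [0, 1, 8, 9, 4, 5, 11, 3, 13, 2, 10, 6, 12, 7]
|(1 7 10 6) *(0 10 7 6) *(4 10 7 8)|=10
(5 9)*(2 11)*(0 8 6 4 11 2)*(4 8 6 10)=(0 6 8 10 4 11)(5 9)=[6, 1, 2, 3, 11, 9, 8, 7, 10, 5, 4, 0]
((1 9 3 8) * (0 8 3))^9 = (0 8 1 9)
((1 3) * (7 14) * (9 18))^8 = (18)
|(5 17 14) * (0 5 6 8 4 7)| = 8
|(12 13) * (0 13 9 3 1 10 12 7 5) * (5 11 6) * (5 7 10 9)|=15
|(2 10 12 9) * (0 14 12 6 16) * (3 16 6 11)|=|(0 14 12 9 2 10 11 3 16)|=9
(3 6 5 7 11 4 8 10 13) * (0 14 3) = (0 14 3 6 5 7 11 4 8 10 13) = [14, 1, 2, 6, 8, 7, 5, 11, 10, 9, 13, 4, 12, 0, 3]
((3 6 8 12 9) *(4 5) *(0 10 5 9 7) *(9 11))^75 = (0 12 6 9 4 10 7 8 3 11 5)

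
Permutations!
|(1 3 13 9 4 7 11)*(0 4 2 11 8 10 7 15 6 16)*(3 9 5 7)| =60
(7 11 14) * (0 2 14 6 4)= [2, 1, 14, 3, 0, 5, 4, 11, 8, 9, 10, 6, 12, 13, 7]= (0 2 14 7 11 6 4)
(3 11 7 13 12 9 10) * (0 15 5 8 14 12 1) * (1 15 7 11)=(0 7 13 15 5 8 14 12 9 10 3 1)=[7, 0, 2, 1, 4, 8, 6, 13, 14, 10, 3, 11, 9, 15, 12, 5]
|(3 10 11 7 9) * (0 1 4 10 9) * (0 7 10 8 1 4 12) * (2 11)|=|(0 4 8 1 12)(2 11 10)(3 9)|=30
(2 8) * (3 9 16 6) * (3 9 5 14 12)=(2 8)(3 5 14 12)(6 9 16)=[0, 1, 8, 5, 4, 14, 9, 7, 2, 16, 10, 11, 3, 13, 12, 15, 6]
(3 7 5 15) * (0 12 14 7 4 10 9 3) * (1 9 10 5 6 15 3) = (0 12 14 7 6 15)(1 9)(3 4 5) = [12, 9, 2, 4, 5, 3, 15, 6, 8, 1, 10, 11, 14, 13, 7, 0]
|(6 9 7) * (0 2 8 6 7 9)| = 4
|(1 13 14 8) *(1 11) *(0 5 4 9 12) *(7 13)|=30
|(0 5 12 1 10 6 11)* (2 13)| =14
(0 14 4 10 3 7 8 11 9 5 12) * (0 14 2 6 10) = (0 2 6 10 3 7 8 11 9 5 12 14 4) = [2, 1, 6, 7, 0, 12, 10, 8, 11, 5, 3, 9, 14, 13, 4]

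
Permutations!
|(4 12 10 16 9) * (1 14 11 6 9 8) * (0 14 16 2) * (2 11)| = |(0 14 2)(1 16 8)(4 12 10 11 6 9)| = 6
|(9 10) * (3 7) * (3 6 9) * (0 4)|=10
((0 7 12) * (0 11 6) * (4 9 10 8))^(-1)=(0 6 11 12 7)(4 8 10 9)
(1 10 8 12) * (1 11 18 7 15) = (1 10 8 12 11 18 7 15) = [0, 10, 2, 3, 4, 5, 6, 15, 12, 9, 8, 18, 11, 13, 14, 1, 16, 17, 7]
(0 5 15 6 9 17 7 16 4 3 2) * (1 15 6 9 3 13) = (0 5 6 3 2)(1 15 9 17 7 16 4 13) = [5, 15, 0, 2, 13, 6, 3, 16, 8, 17, 10, 11, 12, 1, 14, 9, 4, 7]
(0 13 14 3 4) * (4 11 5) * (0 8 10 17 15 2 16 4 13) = (2 16 4 8 10 17 15)(3 11 5 13 14) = [0, 1, 16, 11, 8, 13, 6, 7, 10, 9, 17, 5, 12, 14, 3, 2, 4, 15]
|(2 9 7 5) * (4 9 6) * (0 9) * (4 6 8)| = |(0 9 7 5 2 8 4)| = 7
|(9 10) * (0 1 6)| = |(0 1 6)(9 10)| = 6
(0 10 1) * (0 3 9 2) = (0 10 1 3 9 2) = [10, 3, 0, 9, 4, 5, 6, 7, 8, 2, 1]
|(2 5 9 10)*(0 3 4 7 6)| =20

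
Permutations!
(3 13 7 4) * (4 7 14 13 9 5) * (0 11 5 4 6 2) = (0 11 5 6 2)(3 9 4)(13 14) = [11, 1, 0, 9, 3, 6, 2, 7, 8, 4, 10, 5, 12, 14, 13]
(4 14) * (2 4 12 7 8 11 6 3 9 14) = (2 4)(3 9 14 12 7 8 11 6) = [0, 1, 4, 9, 2, 5, 3, 8, 11, 14, 10, 6, 7, 13, 12]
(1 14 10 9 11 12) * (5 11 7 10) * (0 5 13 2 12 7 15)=(0 5 11 7 10 9 15)(1 14 13 2 12)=[5, 14, 12, 3, 4, 11, 6, 10, 8, 15, 9, 7, 1, 2, 13, 0]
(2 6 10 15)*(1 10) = (1 10 15 2 6) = [0, 10, 6, 3, 4, 5, 1, 7, 8, 9, 15, 11, 12, 13, 14, 2]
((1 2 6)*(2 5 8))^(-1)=((1 5 8 2 6))^(-1)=(1 6 2 8 5)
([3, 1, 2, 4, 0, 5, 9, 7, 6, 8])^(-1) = [4, 1, 2, 0, 3, 5, 8, 7, 9, 6]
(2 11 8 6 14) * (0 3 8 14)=(0 3 8 6)(2 11 14)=[3, 1, 11, 8, 4, 5, 0, 7, 6, 9, 10, 14, 12, 13, 2]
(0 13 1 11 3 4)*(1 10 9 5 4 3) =(0 13 10 9 5 4)(1 11) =[13, 11, 2, 3, 0, 4, 6, 7, 8, 5, 9, 1, 12, 10]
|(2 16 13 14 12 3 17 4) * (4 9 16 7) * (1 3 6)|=|(1 3 17 9 16 13 14 12 6)(2 7 4)|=9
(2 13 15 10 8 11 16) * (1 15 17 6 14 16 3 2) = (1 15 10 8 11 3 2 13 17 6 14 16) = [0, 15, 13, 2, 4, 5, 14, 7, 11, 9, 8, 3, 12, 17, 16, 10, 1, 6]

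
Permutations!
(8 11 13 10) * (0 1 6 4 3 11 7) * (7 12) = (0 1 6 4 3 11 13 10 8 12 7) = [1, 6, 2, 11, 3, 5, 4, 0, 12, 9, 8, 13, 7, 10]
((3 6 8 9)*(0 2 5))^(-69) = ((0 2 5)(3 6 8 9))^(-69) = (3 9 8 6)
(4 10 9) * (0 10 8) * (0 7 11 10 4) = (0 4 8 7 11 10 9) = [4, 1, 2, 3, 8, 5, 6, 11, 7, 0, 9, 10]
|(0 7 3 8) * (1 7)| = |(0 1 7 3 8)| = 5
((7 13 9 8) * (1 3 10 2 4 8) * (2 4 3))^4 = ((1 2 3 10 4 8 7 13 9))^4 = (1 4 9 10 13 3 7 2 8)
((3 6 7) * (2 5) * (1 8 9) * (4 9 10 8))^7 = (1 4 9)(2 5)(3 6 7)(8 10)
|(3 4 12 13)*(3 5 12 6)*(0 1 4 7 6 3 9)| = 21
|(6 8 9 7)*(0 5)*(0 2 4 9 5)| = |(2 4 9 7 6 8 5)| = 7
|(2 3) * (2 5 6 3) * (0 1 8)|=|(0 1 8)(3 5 6)|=3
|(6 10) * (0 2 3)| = |(0 2 3)(6 10)| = 6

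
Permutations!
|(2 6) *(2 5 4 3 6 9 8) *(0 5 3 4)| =6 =|(0 5)(2 9 8)(3 6)|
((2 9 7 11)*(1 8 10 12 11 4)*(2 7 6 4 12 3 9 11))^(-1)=((1 8 10 3 9 6 4)(2 11 7 12))^(-1)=(1 4 6 9 3 10 8)(2 12 7 11)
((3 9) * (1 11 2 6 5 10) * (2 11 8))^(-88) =(11)(1 2 5)(6 10 8) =((11)(1 8 2 6 5 10)(3 9))^(-88)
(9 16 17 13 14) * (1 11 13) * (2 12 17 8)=(1 11 13 14 9 16 8 2 12 17)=[0, 11, 12, 3, 4, 5, 6, 7, 2, 16, 10, 13, 17, 14, 9, 15, 8, 1]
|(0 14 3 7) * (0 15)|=5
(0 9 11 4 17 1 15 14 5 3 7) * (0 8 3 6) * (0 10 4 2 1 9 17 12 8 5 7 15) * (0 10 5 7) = (0 17 9 11 2 1 10 4 12 8 3 15 14)(5 6) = [17, 10, 1, 15, 12, 6, 5, 7, 3, 11, 4, 2, 8, 13, 0, 14, 16, 9]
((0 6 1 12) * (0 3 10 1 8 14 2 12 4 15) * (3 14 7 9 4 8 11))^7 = ((0 6 11 3 10 1 8 7 9 4 15)(2 12 14))^7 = (0 7 3 15 8 11 4 1 6 9 10)(2 12 14)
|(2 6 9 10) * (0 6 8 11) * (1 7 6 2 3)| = |(0 2 8 11)(1 7 6 9 10 3)| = 12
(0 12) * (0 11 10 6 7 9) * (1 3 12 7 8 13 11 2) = (0 7 9)(1 3 12 2)(6 8 13 11 10) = [7, 3, 1, 12, 4, 5, 8, 9, 13, 0, 6, 10, 2, 11]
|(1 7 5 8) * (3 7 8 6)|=|(1 8)(3 7 5 6)|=4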